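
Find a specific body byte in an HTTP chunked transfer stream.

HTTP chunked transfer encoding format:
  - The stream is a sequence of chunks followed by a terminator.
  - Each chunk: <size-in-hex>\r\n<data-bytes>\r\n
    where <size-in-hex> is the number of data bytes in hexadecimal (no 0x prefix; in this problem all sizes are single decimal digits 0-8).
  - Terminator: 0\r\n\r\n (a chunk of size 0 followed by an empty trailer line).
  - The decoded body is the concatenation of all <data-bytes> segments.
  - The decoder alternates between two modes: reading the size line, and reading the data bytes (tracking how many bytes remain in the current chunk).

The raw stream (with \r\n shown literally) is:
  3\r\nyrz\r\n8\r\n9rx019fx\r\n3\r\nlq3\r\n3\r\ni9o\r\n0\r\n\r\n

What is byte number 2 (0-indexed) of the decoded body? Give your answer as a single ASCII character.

Chunk 1: stream[0..1]='3' size=0x3=3, data at stream[3..6]='yrz' -> body[0..3], body so far='yrz'
Chunk 2: stream[8..9]='8' size=0x8=8, data at stream[11..19]='9rx019fx' -> body[3..11], body so far='yrz9rx019fx'
Chunk 3: stream[21..22]='3' size=0x3=3, data at stream[24..27]='lq3' -> body[11..14], body so far='yrz9rx019fxlq3'
Chunk 4: stream[29..30]='3' size=0x3=3, data at stream[32..35]='i9o' -> body[14..17], body so far='yrz9rx019fxlq3i9o'
Chunk 5: stream[37..38]='0' size=0 (terminator). Final body='yrz9rx019fxlq3i9o' (17 bytes)
Body byte 2 = 'z'

Answer: z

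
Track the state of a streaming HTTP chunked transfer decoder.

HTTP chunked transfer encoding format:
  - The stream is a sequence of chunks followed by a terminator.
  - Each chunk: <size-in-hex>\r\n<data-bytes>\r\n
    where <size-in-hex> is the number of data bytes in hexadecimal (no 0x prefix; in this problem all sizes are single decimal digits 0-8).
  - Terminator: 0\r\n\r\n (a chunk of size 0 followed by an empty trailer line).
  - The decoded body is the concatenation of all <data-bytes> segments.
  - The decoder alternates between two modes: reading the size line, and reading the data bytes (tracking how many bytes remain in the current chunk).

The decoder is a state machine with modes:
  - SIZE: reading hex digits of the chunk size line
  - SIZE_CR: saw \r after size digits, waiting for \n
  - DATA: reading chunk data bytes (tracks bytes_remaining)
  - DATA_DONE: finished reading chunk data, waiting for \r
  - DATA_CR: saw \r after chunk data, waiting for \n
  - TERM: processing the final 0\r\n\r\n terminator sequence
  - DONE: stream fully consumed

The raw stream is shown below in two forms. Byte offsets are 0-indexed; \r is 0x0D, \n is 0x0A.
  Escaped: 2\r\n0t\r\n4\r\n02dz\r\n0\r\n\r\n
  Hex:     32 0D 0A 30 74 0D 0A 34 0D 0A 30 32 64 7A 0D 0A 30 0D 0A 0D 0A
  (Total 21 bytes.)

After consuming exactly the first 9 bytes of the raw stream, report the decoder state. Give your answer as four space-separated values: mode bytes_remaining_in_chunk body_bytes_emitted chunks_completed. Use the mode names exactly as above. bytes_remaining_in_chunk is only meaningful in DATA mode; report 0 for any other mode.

Answer: SIZE_CR 0 2 1

Derivation:
Byte 0 = '2': mode=SIZE remaining=0 emitted=0 chunks_done=0
Byte 1 = 0x0D: mode=SIZE_CR remaining=0 emitted=0 chunks_done=0
Byte 2 = 0x0A: mode=DATA remaining=2 emitted=0 chunks_done=0
Byte 3 = '0': mode=DATA remaining=1 emitted=1 chunks_done=0
Byte 4 = 't': mode=DATA_DONE remaining=0 emitted=2 chunks_done=0
Byte 5 = 0x0D: mode=DATA_CR remaining=0 emitted=2 chunks_done=0
Byte 6 = 0x0A: mode=SIZE remaining=0 emitted=2 chunks_done=1
Byte 7 = '4': mode=SIZE remaining=0 emitted=2 chunks_done=1
Byte 8 = 0x0D: mode=SIZE_CR remaining=0 emitted=2 chunks_done=1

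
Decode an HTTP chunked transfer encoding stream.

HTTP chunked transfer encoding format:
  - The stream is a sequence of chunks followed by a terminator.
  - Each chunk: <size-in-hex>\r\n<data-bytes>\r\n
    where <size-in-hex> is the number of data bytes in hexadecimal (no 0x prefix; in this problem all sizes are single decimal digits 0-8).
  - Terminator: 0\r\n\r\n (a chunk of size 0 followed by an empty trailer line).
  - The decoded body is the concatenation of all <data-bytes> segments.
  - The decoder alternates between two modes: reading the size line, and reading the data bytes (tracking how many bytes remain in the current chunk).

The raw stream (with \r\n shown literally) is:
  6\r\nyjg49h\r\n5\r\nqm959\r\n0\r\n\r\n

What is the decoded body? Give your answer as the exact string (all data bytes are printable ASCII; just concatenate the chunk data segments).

Chunk 1: stream[0..1]='6' size=0x6=6, data at stream[3..9]='yjg49h' -> body[0..6], body so far='yjg49h'
Chunk 2: stream[11..12]='5' size=0x5=5, data at stream[14..19]='qm959' -> body[6..11], body so far='yjg49hqm959'
Chunk 3: stream[21..22]='0' size=0 (terminator). Final body='yjg49hqm959' (11 bytes)

Answer: yjg49hqm959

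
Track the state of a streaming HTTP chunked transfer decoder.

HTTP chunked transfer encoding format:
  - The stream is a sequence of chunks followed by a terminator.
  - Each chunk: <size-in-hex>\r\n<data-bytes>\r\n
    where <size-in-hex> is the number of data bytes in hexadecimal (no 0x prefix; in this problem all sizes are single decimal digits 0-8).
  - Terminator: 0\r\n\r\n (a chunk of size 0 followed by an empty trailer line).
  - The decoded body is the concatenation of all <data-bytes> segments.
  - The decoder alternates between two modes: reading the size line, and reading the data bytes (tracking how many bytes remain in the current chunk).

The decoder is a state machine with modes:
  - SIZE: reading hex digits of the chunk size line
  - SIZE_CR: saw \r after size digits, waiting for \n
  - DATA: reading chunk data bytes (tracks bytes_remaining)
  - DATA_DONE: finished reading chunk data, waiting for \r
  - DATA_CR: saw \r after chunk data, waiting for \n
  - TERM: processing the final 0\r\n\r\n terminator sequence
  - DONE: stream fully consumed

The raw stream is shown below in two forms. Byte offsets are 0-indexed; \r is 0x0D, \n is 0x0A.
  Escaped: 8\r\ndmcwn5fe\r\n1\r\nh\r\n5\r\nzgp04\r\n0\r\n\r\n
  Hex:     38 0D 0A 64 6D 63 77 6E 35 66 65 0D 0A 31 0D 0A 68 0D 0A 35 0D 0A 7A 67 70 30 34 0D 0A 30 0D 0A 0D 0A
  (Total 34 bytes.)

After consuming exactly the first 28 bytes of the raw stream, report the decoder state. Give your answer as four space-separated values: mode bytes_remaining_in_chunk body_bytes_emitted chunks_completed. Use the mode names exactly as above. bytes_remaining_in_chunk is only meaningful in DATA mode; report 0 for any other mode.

Answer: DATA_CR 0 14 2

Derivation:
Byte 0 = '8': mode=SIZE remaining=0 emitted=0 chunks_done=0
Byte 1 = 0x0D: mode=SIZE_CR remaining=0 emitted=0 chunks_done=0
Byte 2 = 0x0A: mode=DATA remaining=8 emitted=0 chunks_done=0
Byte 3 = 'd': mode=DATA remaining=7 emitted=1 chunks_done=0
Byte 4 = 'm': mode=DATA remaining=6 emitted=2 chunks_done=0
Byte 5 = 'c': mode=DATA remaining=5 emitted=3 chunks_done=0
Byte 6 = 'w': mode=DATA remaining=4 emitted=4 chunks_done=0
Byte 7 = 'n': mode=DATA remaining=3 emitted=5 chunks_done=0
Byte 8 = '5': mode=DATA remaining=2 emitted=6 chunks_done=0
Byte 9 = 'f': mode=DATA remaining=1 emitted=7 chunks_done=0
Byte 10 = 'e': mode=DATA_DONE remaining=0 emitted=8 chunks_done=0
Byte 11 = 0x0D: mode=DATA_CR remaining=0 emitted=8 chunks_done=0
Byte 12 = 0x0A: mode=SIZE remaining=0 emitted=8 chunks_done=1
Byte 13 = '1': mode=SIZE remaining=0 emitted=8 chunks_done=1
Byte 14 = 0x0D: mode=SIZE_CR remaining=0 emitted=8 chunks_done=1
Byte 15 = 0x0A: mode=DATA remaining=1 emitted=8 chunks_done=1
Byte 16 = 'h': mode=DATA_DONE remaining=0 emitted=9 chunks_done=1
Byte 17 = 0x0D: mode=DATA_CR remaining=0 emitted=9 chunks_done=1
Byte 18 = 0x0A: mode=SIZE remaining=0 emitted=9 chunks_done=2
Byte 19 = '5': mode=SIZE remaining=0 emitted=9 chunks_done=2
Byte 20 = 0x0D: mode=SIZE_CR remaining=0 emitted=9 chunks_done=2
Byte 21 = 0x0A: mode=DATA remaining=5 emitted=9 chunks_done=2
Byte 22 = 'z': mode=DATA remaining=4 emitted=10 chunks_done=2
Byte 23 = 'g': mode=DATA remaining=3 emitted=11 chunks_done=2
Byte 24 = 'p': mode=DATA remaining=2 emitted=12 chunks_done=2
Byte 25 = '0': mode=DATA remaining=1 emitted=13 chunks_done=2
Byte 26 = '4': mode=DATA_DONE remaining=0 emitted=14 chunks_done=2
Byte 27 = 0x0D: mode=DATA_CR remaining=0 emitted=14 chunks_done=2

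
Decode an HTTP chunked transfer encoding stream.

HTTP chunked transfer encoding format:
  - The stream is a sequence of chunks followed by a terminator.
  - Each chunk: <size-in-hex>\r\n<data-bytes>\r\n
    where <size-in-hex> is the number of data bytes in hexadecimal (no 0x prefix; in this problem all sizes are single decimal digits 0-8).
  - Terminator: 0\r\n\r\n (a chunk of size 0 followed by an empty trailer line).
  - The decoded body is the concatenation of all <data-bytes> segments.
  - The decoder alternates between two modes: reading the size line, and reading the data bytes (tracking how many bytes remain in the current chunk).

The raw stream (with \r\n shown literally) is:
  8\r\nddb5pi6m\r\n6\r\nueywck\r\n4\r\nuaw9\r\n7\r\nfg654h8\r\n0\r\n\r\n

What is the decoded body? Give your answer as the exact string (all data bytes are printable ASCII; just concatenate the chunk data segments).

Answer: ddb5pi6mueywckuaw9fg654h8

Derivation:
Chunk 1: stream[0..1]='8' size=0x8=8, data at stream[3..11]='ddb5pi6m' -> body[0..8], body so far='ddb5pi6m'
Chunk 2: stream[13..14]='6' size=0x6=6, data at stream[16..22]='ueywck' -> body[8..14], body so far='ddb5pi6mueywck'
Chunk 3: stream[24..25]='4' size=0x4=4, data at stream[27..31]='uaw9' -> body[14..18], body so far='ddb5pi6mueywckuaw9'
Chunk 4: stream[33..34]='7' size=0x7=7, data at stream[36..43]='fg654h8' -> body[18..25], body so far='ddb5pi6mueywckuaw9fg654h8'
Chunk 5: stream[45..46]='0' size=0 (terminator). Final body='ddb5pi6mueywckuaw9fg654h8' (25 bytes)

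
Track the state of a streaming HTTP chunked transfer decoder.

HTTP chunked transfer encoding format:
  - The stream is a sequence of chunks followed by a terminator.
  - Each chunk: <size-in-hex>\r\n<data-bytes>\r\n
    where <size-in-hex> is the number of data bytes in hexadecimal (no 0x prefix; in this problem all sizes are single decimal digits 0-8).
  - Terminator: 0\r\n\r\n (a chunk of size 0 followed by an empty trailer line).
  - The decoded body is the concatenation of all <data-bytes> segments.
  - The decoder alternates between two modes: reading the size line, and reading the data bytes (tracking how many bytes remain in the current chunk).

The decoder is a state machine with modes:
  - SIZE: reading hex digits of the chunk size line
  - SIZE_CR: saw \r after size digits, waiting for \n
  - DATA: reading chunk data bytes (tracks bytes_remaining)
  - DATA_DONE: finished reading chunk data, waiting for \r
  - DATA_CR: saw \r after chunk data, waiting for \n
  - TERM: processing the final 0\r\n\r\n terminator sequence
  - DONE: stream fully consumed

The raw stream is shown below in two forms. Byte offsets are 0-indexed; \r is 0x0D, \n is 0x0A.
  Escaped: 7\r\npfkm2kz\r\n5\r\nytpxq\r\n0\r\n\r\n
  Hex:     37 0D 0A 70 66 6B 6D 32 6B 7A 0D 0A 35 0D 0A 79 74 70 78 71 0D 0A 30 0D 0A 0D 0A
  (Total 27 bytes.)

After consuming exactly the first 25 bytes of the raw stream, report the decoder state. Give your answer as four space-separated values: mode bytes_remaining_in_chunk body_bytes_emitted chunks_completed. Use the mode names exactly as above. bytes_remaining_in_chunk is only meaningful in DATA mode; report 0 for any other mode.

Answer: TERM 0 12 2

Derivation:
Byte 0 = '7': mode=SIZE remaining=0 emitted=0 chunks_done=0
Byte 1 = 0x0D: mode=SIZE_CR remaining=0 emitted=0 chunks_done=0
Byte 2 = 0x0A: mode=DATA remaining=7 emitted=0 chunks_done=0
Byte 3 = 'p': mode=DATA remaining=6 emitted=1 chunks_done=0
Byte 4 = 'f': mode=DATA remaining=5 emitted=2 chunks_done=0
Byte 5 = 'k': mode=DATA remaining=4 emitted=3 chunks_done=0
Byte 6 = 'm': mode=DATA remaining=3 emitted=4 chunks_done=0
Byte 7 = '2': mode=DATA remaining=2 emitted=5 chunks_done=0
Byte 8 = 'k': mode=DATA remaining=1 emitted=6 chunks_done=0
Byte 9 = 'z': mode=DATA_DONE remaining=0 emitted=7 chunks_done=0
Byte 10 = 0x0D: mode=DATA_CR remaining=0 emitted=7 chunks_done=0
Byte 11 = 0x0A: mode=SIZE remaining=0 emitted=7 chunks_done=1
Byte 12 = '5': mode=SIZE remaining=0 emitted=7 chunks_done=1
Byte 13 = 0x0D: mode=SIZE_CR remaining=0 emitted=7 chunks_done=1
Byte 14 = 0x0A: mode=DATA remaining=5 emitted=7 chunks_done=1
Byte 15 = 'y': mode=DATA remaining=4 emitted=8 chunks_done=1
Byte 16 = 't': mode=DATA remaining=3 emitted=9 chunks_done=1
Byte 17 = 'p': mode=DATA remaining=2 emitted=10 chunks_done=1
Byte 18 = 'x': mode=DATA remaining=1 emitted=11 chunks_done=1
Byte 19 = 'q': mode=DATA_DONE remaining=0 emitted=12 chunks_done=1
Byte 20 = 0x0D: mode=DATA_CR remaining=0 emitted=12 chunks_done=1
Byte 21 = 0x0A: mode=SIZE remaining=0 emitted=12 chunks_done=2
Byte 22 = '0': mode=SIZE remaining=0 emitted=12 chunks_done=2
Byte 23 = 0x0D: mode=SIZE_CR remaining=0 emitted=12 chunks_done=2
Byte 24 = 0x0A: mode=TERM remaining=0 emitted=12 chunks_done=2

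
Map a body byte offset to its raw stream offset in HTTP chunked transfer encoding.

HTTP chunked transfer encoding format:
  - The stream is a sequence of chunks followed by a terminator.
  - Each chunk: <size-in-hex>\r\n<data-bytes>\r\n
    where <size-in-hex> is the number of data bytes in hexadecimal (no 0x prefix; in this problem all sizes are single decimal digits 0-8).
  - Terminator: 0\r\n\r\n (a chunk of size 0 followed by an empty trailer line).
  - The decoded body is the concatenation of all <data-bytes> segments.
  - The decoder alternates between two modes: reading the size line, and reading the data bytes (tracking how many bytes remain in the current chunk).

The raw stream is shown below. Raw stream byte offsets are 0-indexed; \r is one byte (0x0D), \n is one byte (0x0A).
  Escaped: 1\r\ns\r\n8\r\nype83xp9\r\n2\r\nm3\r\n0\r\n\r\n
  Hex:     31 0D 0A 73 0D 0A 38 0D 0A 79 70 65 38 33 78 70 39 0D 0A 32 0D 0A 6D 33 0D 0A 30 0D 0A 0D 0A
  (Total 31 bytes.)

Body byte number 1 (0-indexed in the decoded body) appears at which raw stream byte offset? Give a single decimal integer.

Chunk 1: stream[0..1]='1' size=0x1=1, data at stream[3..4]='s' -> body[0..1], body so far='s'
Chunk 2: stream[6..7]='8' size=0x8=8, data at stream[9..17]='ype83xp9' -> body[1..9], body so far='sype83xp9'
Chunk 3: stream[19..20]='2' size=0x2=2, data at stream[22..24]='m3' -> body[9..11], body so far='sype83xp9m3'
Chunk 4: stream[26..27]='0' size=0 (terminator). Final body='sype83xp9m3' (11 bytes)
Body byte 1 at stream offset 9

Answer: 9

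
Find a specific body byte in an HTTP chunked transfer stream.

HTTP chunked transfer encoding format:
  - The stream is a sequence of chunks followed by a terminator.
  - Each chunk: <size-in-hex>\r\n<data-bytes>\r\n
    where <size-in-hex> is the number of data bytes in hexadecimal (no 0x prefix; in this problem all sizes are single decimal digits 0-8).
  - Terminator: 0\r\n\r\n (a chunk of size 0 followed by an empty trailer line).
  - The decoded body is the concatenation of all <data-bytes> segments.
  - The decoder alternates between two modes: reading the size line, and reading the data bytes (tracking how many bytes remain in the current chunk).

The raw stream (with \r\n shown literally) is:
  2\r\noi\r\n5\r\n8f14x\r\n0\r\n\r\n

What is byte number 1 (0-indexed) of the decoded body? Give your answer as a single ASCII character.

Chunk 1: stream[0..1]='2' size=0x2=2, data at stream[3..5]='oi' -> body[0..2], body so far='oi'
Chunk 2: stream[7..8]='5' size=0x5=5, data at stream[10..15]='8f14x' -> body[2..7], body so far='oi8f14x'
Chunk 3: stream[17..18]='0' size=0 (terminator). Final body='oi8f14x' (7 bytes)
Body byte 1 = 'i'

Answer: i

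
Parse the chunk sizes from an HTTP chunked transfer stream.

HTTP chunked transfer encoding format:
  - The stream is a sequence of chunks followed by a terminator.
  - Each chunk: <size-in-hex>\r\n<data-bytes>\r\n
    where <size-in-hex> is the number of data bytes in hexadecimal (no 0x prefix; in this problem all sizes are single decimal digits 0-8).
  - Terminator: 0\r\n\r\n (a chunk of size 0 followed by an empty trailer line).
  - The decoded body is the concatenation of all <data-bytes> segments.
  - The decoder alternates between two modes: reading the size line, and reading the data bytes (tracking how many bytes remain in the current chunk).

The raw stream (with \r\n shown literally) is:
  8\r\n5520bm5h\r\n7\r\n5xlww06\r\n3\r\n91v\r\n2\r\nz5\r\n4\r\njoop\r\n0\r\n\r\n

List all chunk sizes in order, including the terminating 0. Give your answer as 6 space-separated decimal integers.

Answer: 8 7 3 2 4 0

Derivation:
Chunk 1: stream[0..1]='8' size=0x8=8, data at stream[3..11]='5520bm5h' -> body[0..8], body so far='5520bm5h'
Chunk 2: stream[13..14]='7' size=0x7=7, data at stream[16..23]='5xlww06' -> body[8..15], body so far='5520bm5h5xlww06'
Chunk 3: stream[25..26]='3' size=0x3=3, data at stream[28..31]='91v' -> body[15..18], body so far='5520bm5h5xlww0691v'
Chunk 4: stream[33..34]='2' size=0x2=2, data at stream[36..38]='z5' -> body[18..20], body so far='5520bm5h5xlww0691vz5'
Chunk 5: stream[40..41]='4' size=0x4=4, data at stream[43..47]='joop' -> body[20..24], body so far='5520bm5h5xlww0691vz5joop'
Chunk 6: stream[49..50]='0' size=0 (terminator). Final body='5520bm5h5xlww0691vz5joop' (24 bytes)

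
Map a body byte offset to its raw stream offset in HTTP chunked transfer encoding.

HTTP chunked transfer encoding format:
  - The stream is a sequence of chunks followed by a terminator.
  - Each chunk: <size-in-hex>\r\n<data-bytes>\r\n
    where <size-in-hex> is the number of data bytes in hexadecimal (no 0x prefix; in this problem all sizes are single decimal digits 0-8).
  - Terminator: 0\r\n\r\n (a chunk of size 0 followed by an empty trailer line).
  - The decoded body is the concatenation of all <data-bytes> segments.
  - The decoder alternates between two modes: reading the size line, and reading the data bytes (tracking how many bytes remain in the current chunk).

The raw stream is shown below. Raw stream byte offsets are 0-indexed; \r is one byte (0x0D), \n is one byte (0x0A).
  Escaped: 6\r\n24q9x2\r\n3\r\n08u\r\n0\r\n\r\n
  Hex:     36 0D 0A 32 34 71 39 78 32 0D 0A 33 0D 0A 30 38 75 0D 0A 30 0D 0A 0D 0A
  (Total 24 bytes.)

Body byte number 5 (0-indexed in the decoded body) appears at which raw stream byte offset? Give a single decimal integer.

Answer: 8

Derivation:
Chunk 1: stream[0..1]='6' size=0x6=6, data at stream[3..9]='24q9x2' -> body[0..6], body so far='24q9x2'
Chunk 2: stream[11..12]='3' size=0x3=3, data at stream[14..17]='08u' -> body[6..9], body so far='24q9x208u'
Chunk 3: stream[19..20]='0' size=0 (terminator). Final body='24q9x208u' (9 bytes)
Body byte 5 at stream offset 8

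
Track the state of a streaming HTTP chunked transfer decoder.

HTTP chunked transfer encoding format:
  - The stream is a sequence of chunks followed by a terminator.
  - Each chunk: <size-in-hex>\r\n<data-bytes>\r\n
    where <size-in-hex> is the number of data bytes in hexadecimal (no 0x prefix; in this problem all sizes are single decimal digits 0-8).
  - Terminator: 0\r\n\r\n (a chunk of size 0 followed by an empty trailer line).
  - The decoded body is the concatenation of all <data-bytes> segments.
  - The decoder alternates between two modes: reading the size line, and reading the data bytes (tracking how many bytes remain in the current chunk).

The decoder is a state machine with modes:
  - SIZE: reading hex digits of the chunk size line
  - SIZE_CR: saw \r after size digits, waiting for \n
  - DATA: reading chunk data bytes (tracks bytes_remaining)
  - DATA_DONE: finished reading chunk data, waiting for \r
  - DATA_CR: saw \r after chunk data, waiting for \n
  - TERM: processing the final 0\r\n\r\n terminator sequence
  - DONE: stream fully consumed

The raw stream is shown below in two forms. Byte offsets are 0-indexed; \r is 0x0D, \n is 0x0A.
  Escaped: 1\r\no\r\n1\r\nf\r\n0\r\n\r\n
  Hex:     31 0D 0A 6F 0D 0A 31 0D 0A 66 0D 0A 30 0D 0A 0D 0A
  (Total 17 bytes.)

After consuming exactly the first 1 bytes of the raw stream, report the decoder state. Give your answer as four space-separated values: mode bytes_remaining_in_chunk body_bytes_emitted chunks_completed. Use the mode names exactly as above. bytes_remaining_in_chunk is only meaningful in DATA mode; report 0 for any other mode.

Byte 0 = '1': mode=SIZE remaining=0 emitted=0 chunks_done=0

Answer: SIZE 0 0 0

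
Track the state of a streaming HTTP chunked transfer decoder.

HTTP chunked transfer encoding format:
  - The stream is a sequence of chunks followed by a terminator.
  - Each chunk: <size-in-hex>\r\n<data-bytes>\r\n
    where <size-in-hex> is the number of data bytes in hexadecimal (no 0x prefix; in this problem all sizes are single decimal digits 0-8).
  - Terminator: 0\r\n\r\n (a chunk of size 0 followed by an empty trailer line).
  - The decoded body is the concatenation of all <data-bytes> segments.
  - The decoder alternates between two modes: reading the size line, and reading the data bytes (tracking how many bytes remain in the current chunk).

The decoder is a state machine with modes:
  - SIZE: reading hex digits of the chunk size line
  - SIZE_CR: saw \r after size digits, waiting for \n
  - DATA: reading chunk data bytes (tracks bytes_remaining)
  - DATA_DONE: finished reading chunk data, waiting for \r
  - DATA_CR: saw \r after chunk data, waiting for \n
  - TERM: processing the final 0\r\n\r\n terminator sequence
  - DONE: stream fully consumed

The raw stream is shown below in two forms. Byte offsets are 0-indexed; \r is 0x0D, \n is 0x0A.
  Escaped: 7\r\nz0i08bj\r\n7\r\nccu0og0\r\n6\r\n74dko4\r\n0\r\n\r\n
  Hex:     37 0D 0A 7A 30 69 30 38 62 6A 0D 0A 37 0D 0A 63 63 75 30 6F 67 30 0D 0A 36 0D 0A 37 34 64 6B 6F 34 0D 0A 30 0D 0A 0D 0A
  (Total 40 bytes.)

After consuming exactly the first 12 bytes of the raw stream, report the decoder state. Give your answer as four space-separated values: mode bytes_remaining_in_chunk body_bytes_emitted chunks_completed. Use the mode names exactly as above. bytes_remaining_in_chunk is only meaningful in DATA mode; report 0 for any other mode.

Byte 0 = '7': mode=SIZE remaining=0 emitted=0 chunks_done=0
Byte 1 = 0x0D: mode=SIZE_CR remaining=0 emitted=0 chunks_done=0
Byte 2 = 0x0A: mode=DATA remaining=7 emitted=0 chunks_done=0
Byte 3 = 'z': mode=DATA remaining=6 emitted=1 chunks_done=0
Byte 4 = '0': mode=DATA remaining=5 emitted=2 chunks_done=0
Byte 5 = 'i': mode=DATA remaining=4 emitted=3 chunks_done=0
Byte 6 = '0': mode=DATA remaining=3 emitted=4 chunks_done=0
Byte 7 = '8': mode=DATA remaining=2 emitted=5 chunks_done=0
Byte 8 = 'b': mode=DATA remaining=1 emitted=6 chunks_done=0
Byte 9 = 'j': mode=DATA_DONE remaining=0 emitted=7 chunks_done=0
Byte 10 = 0x0D: mode=DATA_CR remaining=0 emitted=7 chunks_done=0
Byte 11 = 0x0A: mode=SIZE remaining=0 emitted=7 chunks_done=1

Answer: SIZE 0 7 1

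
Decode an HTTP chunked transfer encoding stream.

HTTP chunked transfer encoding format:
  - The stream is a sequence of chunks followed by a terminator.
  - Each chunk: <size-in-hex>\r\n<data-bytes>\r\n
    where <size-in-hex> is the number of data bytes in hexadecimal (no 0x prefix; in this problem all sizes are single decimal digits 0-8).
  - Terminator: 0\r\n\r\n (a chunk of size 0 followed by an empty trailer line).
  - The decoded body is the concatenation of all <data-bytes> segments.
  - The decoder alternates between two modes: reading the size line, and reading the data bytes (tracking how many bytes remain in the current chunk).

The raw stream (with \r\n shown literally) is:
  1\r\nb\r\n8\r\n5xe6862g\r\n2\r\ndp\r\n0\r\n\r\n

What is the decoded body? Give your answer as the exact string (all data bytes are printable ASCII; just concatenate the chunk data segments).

Answer: b5xe6862gdp

Derivation:
Chunk 1: stream[0..1]='1' size=0x1=1, data at stream[3..4]='b' -> body[0..1], body so far='b'
Chunk 2: stream[6..7]='8' size=0x8=8, data at stream[9..17]='5xe6862g' -> body[1..9], body so far='b5xe6862g'
Chunk 3: stream[19..20]='2' size=0x2=2, data at stream[22..24]='dp' -> body[9..11], body so far='b5xe6862gdp'
Chunk 4: stream[26..27]='0' size=0 (terminator). Final body='b5xe6862gdp' (11 bytes)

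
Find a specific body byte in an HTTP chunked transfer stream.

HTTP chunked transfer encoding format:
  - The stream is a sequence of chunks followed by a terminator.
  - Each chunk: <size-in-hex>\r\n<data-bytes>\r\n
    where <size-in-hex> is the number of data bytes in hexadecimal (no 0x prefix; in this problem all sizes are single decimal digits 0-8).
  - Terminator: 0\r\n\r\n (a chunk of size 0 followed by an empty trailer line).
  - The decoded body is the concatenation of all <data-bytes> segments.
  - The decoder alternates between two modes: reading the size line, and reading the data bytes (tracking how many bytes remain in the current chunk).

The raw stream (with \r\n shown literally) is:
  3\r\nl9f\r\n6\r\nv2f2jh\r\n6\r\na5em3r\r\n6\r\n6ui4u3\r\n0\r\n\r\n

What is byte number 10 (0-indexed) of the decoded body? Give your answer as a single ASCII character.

Chunk 1: stream[0..1]='3' size=0x3=3, data at stream[3..6]='l9f' -> body[0..3], body so far='l9f'
Chunk 2: stream[8..9]='6' size=0x6=6, data at stream[11..17]='v2f2jh' -> body[3..9], body so far='l9fv2f2jh'
Chunk 3: stream[19..20]='6' size=0x6=6, data at stream[22..28]='a5em3r' -> body[9..15], body so far='l9fv2f2jha5em3r'
Chunk 4: stream[30..31]='6' size=0x6=6, data at stream[33..39]='6ui4u3' -> body[15..21], body so far='l9fv2f2jha5em3r6ui4u3'
Chunk 5: stream[41..42]='0' size=0 (terminator). Final body='l9fv2f2jha5em3r6ui4u3' (21 bytes)
Body byte 10 = '5'

Answer: 5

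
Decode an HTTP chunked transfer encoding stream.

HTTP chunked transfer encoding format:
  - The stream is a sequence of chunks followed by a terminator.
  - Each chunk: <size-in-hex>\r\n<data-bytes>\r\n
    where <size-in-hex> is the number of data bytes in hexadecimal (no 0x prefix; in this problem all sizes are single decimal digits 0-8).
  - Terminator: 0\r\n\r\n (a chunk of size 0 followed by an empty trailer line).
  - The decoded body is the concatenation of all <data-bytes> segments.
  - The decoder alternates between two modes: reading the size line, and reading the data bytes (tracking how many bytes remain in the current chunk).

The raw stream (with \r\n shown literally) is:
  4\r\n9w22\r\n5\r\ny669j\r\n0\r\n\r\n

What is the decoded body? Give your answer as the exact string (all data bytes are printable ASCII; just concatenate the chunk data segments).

Answer: 9w22y669j

Derivation:
Chunk 1: stream[0..1]='4' size=0x4=4, data at stream[3..7]='9w22' -> body[0..4], body so far='9w22'
Chunk 2: stream[9..10]='5' size=0x5=5, data at stream[12..17]='y669j' -> body[4..9], body so far='9w22y669j'
Chunk 3: stream[19..20]='0' size=0 (terminator). Final body='9w22y669j' (9 bytes)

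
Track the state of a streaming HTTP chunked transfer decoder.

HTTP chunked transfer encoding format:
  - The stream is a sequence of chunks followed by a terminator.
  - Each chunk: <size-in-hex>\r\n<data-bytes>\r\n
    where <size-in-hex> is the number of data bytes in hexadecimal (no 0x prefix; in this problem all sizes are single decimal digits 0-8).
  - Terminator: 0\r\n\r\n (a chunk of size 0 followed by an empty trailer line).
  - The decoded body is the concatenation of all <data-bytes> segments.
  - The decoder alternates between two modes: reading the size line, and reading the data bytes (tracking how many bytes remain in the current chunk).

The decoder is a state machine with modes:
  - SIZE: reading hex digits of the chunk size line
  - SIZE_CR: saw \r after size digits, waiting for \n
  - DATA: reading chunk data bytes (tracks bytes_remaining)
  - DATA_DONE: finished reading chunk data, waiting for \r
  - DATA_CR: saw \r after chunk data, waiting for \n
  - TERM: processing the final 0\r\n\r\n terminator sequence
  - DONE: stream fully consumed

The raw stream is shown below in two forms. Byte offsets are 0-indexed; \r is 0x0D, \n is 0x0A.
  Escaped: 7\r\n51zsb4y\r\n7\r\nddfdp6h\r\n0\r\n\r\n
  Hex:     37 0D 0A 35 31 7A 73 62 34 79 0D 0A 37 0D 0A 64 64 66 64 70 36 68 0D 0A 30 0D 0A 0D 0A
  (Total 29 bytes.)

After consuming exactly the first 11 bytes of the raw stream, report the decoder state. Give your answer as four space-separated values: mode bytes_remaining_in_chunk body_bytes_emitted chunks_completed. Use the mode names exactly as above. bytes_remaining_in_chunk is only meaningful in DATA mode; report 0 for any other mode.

Answer: DATA_CR 0 7 0

Derivation:
Byte 0 = '7': mode=SIZE remaining=0 emitted=0 chunks_done=0
Byte 1 = 0x0D: mode=SIZE_CR remaining=0 emitted=0 chunks_done=0
Byte 2 = 0x0A: mode=DATA remaining=7 emitted=0 chunks_done=0
Byte 3 = '5': mode=DATA remaining=6 emitted=1 chunks_done=0
Byte 4 = '1': mode=DATA remaining=5 emitted=2 chunks_done=0
Byte 5 = 'z': mode=DATA remaining=4 emitted=3 chunks_done=0
Byte 6 = 's': mode=DATA remaining=3 emitted=4 chunks_done=0
Byte 7 = 'b': mode=DATA remaining=2 emitted=5 chunks_done=0
Byte 8 = '4': mode=DATA remaining=1 emitted=6 chunks_done=0
Byte 9 = 'y': mode=DATA_DONE remaining=0 emitted=7 chunks_done=0
Byte 10 = 0x0D: mode=DATA_CR remaining=0 emitted=7 chunks_done=0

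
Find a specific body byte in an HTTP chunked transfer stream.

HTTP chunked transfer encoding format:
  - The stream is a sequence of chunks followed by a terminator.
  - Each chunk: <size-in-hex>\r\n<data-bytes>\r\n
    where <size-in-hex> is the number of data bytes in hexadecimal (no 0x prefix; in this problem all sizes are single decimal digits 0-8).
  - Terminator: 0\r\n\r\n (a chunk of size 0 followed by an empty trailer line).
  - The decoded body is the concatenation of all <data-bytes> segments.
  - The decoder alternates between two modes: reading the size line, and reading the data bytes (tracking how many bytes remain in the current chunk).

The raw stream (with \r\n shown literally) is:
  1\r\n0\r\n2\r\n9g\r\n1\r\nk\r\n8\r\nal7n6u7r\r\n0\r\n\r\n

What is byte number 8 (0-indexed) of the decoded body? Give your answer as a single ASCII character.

Answer: 6

Derivation:
Chunk 1: stream[0..1]='1' size=0x1=1, data at stream[3..4]='0' -> body[0..1], body so far='0'
Chunk 2: stream[6..7]='2' size=0x2=2, data at stream[9..11]='9g' -> body[1..3], body so far='09g'
Chunk 3: stream[13..14]='1' size=0x1=1, data at stream[16..17]='k' -> body[3..4], body so far='09gk'
Chunk 4: stream[19..20]='8' size=0x8=8, data at stream[22..30]='al7n6u7r' -> body[4..12], body so far='09gkal7n6u7r'
Chunk 5: stream[32..33]='0' size=0 (terminator). Final body='09gkal7n6u7r' (12 bytes)
Body byte 8 = '6'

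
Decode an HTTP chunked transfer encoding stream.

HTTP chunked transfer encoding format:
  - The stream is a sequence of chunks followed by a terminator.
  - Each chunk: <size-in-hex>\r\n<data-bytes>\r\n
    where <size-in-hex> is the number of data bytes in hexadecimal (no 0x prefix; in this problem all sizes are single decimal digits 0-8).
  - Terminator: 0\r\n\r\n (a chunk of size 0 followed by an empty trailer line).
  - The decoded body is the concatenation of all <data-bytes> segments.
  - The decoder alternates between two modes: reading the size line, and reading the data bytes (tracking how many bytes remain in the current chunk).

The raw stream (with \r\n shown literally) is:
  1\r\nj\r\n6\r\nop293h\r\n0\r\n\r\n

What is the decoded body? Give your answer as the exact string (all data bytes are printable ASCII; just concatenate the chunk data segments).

Answer: jop293h

Derivation:
Chunk 1: stream[0..1]='1' size=0x1=1, data at stream[3..4]='j' -> body[0..1], body so far='j'
Chunk 2: stream[6..7]='6' size=0x6=6, data at stream[9..15]='op293h' -> body[1..7], body so far='jop293h'
Chunk 3: stream[17..18]='0' size=0 (terminator). Final body='jop293h' (7 bytes)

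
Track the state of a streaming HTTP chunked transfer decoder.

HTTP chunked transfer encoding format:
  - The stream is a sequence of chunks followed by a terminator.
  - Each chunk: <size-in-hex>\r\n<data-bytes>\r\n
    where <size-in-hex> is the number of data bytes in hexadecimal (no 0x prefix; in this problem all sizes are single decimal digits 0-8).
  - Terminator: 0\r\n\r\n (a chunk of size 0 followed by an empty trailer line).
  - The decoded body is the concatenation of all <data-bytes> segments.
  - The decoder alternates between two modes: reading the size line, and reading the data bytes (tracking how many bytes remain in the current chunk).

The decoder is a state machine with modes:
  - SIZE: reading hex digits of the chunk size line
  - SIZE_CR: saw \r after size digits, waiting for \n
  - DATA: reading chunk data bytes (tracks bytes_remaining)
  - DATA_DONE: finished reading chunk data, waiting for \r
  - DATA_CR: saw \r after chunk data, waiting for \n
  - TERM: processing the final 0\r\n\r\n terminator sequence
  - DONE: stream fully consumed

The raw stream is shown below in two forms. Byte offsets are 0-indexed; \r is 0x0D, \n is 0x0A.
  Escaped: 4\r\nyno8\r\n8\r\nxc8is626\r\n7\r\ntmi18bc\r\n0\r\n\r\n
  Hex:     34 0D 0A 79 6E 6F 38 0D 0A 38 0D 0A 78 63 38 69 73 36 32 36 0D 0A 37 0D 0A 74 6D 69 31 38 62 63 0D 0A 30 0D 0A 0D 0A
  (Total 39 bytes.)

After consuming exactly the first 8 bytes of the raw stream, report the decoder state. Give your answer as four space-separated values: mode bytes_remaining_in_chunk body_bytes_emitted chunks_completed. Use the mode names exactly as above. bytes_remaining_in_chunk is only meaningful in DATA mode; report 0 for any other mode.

Byte 0 = '4': mode=SIZE remaining=0 emitted=0 chunks_done=0
Byte 1 = 0x0D: mode=SIZE_CR remaining=0 emitted=0 chunks_done=0
Byte 2 = 0x0A: mode=DATA remaining=4 emitted=0 chunks_done=0
Byte 3 = 'y': mode=DATA remaining=3 emitted=1 chunks_done=0
Byte 4 = 'n': mode=DATA remaining=2 emitted=2 chunks_done=0
Byte 5 = 'o': mode=DATA remaining=1 emitted=3 chunks_done=0
Byte 6 = '8': mode=DATA_DONE remaining=0 emitted=4 chunks_done=0
Byte 7 = 0x0D: mode=DATA_CR remaining=0 emitted=4 chunks_done=0

Answer: DATA_CR 0 4 0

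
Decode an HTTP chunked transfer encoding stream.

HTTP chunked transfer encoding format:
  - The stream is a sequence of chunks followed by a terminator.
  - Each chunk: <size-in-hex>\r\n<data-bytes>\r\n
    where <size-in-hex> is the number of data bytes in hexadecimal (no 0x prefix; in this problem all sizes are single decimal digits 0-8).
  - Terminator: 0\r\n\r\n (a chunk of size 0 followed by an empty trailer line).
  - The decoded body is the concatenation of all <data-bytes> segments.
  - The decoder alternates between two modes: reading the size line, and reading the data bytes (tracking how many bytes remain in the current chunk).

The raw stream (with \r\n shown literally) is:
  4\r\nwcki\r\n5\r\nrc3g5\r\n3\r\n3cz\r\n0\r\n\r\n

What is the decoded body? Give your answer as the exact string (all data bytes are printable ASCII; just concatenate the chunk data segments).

Chunk 1: stream[0..1]='4' size=0x4=4, data at stream[3..7]='wcki' -> body[0..4], body so far='wcki'
Chunk 2: stream[9..10]='5' size=0x5=5, data at stream[12..17]='rc3g5' -> body[4..9], body so far='wckirc3g5'
Chunk 3: stream[19..20]='3' size=0x3=3, data at stream[22..25]='3cz' -> body[9..12], body so far='wckirc3g53cz'
Chunk 4: stream[27..28]='0' size=0 (terminator). Final body='wckirc3g53cz' (12 bytes)

Answer: wckirc3g53cz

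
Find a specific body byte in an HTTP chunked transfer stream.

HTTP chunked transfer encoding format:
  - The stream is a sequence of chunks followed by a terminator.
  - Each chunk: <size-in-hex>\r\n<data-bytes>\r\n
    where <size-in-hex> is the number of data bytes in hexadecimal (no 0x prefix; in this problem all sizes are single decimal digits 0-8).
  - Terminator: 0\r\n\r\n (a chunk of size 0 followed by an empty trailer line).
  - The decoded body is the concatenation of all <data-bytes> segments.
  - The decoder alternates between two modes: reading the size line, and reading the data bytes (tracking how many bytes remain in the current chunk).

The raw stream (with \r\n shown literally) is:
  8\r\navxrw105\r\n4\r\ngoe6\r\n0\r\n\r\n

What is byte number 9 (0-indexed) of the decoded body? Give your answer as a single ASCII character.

Answer: o

Derivation:
Chunk 1: stream[0..1]='8' size=0x8=8, data at stream[3..11]='avxrw105' -> body[0..8], body so far='avxrw105'
Chunk 2: stream[13..14]='4' size=0x4=4, data at stream[16..20]='goe6' -> body[8..12], body so far='avxrw105goe6'
Chunk 3: stream[22..23]='0' size=0 (terminator). Final body='avxrw105goe6' (12 bytes)
Body byte 9 = 'o'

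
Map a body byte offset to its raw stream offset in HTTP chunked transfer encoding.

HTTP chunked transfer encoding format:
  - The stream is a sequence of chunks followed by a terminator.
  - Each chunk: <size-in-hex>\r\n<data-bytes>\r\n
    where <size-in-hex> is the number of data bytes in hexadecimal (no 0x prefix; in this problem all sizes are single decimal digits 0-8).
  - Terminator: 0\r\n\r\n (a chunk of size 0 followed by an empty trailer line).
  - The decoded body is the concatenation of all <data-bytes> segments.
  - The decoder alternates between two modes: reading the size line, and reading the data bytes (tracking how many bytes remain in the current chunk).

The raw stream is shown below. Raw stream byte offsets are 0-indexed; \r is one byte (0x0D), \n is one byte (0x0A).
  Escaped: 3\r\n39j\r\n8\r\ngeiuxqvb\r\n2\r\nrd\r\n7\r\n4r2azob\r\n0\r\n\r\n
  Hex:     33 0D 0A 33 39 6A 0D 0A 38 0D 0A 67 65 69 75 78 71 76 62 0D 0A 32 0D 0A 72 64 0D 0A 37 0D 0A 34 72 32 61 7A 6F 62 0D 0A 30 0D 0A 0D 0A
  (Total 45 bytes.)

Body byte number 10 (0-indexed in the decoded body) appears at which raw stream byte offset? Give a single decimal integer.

Chunk 1: stream[0..1]='3' size=0x3=3, data at stream[3..6]='39j' -> body[0..3], body so far='39j'
Chunk 2: stream[8..9]='8' size=0x8=8, data at stream[11..19]='geiuxqvb' -> body[3..11], body so far='39jgeiuxqvb'
Chunk 3: stream[21..22]='2' size=0x2=2, data at stream[24..26]='rd' -> body[11..13], body so far='39jgeiuxqvbrd'
Chunk 4: stream[28..29]='7' size=0x7=7, data at stream[31..38]='4r2azob' -> body[13..20], body so far='39jgeiuxqvbrd4r2azob'
Chunk 5: stream[40..41]='0' size=0 (terminator). Final body='39jgeiuxqvbrd4r2azob' (20 bytes)
Body byte 10 at stream offset 18

Answer: 18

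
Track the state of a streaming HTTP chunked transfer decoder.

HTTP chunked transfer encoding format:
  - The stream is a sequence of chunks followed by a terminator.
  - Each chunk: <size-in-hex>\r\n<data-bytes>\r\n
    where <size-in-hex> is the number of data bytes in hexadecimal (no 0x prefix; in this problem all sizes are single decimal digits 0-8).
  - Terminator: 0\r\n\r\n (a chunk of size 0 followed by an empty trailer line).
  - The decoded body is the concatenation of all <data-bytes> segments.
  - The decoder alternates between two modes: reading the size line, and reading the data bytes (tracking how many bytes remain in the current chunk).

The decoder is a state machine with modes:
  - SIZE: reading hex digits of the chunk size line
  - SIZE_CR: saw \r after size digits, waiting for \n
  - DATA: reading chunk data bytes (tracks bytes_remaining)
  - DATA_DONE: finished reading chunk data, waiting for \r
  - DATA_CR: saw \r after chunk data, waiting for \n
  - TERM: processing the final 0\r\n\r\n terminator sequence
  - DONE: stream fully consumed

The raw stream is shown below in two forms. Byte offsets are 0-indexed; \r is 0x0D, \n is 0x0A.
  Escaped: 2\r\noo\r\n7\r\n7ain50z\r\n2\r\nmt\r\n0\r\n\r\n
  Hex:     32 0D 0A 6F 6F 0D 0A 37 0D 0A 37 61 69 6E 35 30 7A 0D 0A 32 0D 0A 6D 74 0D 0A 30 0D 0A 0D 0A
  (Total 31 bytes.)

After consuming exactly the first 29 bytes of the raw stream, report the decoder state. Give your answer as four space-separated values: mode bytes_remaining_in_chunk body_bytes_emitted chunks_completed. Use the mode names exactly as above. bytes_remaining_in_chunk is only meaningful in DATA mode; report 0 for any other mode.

Answer: TERM 0 11 3

Derivation:
Byte 0 = '2': mode=SIZE remaining=0 emitted=0 chunks_done=0
Byte 1 = 0x0D: mode=SIZE_CR remaining=0 emitted=0 chunks_done=0
Byte 2 = 0x0A: mode=DATA remaining=2 emitted=0 chunks_done=0
Byte 3 = 'o': mode=DATA remaining=1 emitted=1 chunks_done=0
Byte 4 = 'o': mode=DATA_DONE remaining=0 emitted=2 chunks_done=0
Byte 5 = 0x0D: mode=DATA_CR remaining=0 emitted=2 chunks_done=0
Byte 6 = 0x0A: mode=SIZE remaining=0 emitted=2 chunks_done=1
Byte 7 = '7': mode=SIZE remaining=0 emitted=2 chunks_done=1
Byte 8 = 0x0D: mode=SIZE_CR remaining=0 emitted=2 chunks_done=1
Byte 9 = 0x0A: mode=DATA remaining=7 emitted=2 chunks_done=1
Byte 10 = '7': mode=DATA remaining=6 emitted=3 chunks_done=1
Byte 11 = 'a': mode=DATA remaining=5 emitted=4 chunks_done=1
Byte 12 = 'i': mode=DATA remaining=4 emitted=5 chunks_done=1
Byte 13 = 'n': mode=DATA remaining=3 emitted=6 chunks_done=1
Byte 14 = '5': mode=DATA remaining=2 emitted=7 chunks_done=1
Byte 15 = '0': mode=DATA remaining=1 emitted=8 chunks_done=1
Byte 16 = 'z': mode=DATA_DONE remaining=0 emitted=9 chunks_done=1
Byte 17 = 0x0D: mode=DATA_CR remaining=0 emitted=9 chunks_done=1
Byte 18 = 0x0A: mode=SIZE remaining=0 emitted=9 chunks_done=2
Byte 19 = '2': mode=SIZE remaining=0 emitted=9 chunks_done=2
Byte 20 = 0x0D: mode=SIZE_CR remaining=0 emitted=9 chunks_done=2
Byte 21 = 0x0A: mode=DATA remaining=2 emitted=9 chunks_done=2
Byte 22 = 'm': mode=DATA remaining=1 emitted=10 chunks_done=2
Byte 23 = 't': mode=DATA_DONE remaining=0 emitted=11 chunks_done=2
Byte 24 = 0x0D: mode=DATA_CR remaining=0 emitted=11 chunks_done=2
Byte 25 = 0x0A: mode=SIZE remaining=0 emitted=11 chunks_done=3
Byte 26 = '0': mode=SIZE remaining=0 emitted=11 chunks_done=3
Byte 27 = 0x0D: mode=SIZE_CR remaining=0 emitted=11 chunks_done=3
Byte 28 = 0x0A: mode=TERM remaining=0 emitted=11 chunks_done=3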